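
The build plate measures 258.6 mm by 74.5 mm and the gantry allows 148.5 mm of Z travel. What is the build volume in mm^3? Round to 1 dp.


V = 258.6 * 74.5 * 148.5 = 2860956.5 mm^3


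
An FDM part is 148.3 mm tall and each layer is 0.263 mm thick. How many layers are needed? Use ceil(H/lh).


Layers = ceil(148.3/0.263) = 564


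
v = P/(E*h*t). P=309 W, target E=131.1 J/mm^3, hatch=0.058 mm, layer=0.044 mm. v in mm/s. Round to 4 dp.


v = 309 / (131.1*0.058*0.044) = 923.5813 mm/s


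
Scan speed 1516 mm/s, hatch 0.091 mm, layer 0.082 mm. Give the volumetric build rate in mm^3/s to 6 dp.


Rate = 1516 * 0.091 * 0.082 = 11.312392 mm^3/s


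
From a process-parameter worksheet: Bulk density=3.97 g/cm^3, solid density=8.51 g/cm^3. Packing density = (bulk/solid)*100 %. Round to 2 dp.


Packing = (3.97/8.51)*100 = 46.65 %


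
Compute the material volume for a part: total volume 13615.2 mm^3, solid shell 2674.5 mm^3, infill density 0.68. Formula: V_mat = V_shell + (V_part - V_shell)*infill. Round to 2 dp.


V_infill = (13615.2 - 2674.5) * 0.68 = 7439.68
V_total = 2674.5 + 7439.68 = 10114.18 mm^3


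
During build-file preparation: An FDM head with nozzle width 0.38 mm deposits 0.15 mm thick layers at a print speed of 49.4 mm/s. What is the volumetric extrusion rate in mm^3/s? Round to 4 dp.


Rate = 0.38 * 0.15 * 49.4 = 2.8158 mm^3/s


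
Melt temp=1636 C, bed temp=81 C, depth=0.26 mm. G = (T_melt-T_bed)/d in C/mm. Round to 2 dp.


G = (1636-81)/0.26 = 5980.77 C/mm


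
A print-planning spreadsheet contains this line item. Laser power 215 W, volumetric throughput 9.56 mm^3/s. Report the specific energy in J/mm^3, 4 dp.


SE = 215 / 9.56 = 22.4895 J/mm^3


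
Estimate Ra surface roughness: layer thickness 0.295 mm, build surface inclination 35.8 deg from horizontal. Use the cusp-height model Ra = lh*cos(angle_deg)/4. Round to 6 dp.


Ra = 0.295 * cos(35.8) / 4 = 0.059816 mm


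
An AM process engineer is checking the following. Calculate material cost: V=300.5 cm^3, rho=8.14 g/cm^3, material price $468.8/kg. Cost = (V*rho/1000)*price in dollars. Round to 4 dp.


Mass = 300.5*8.14/1000 = 2.44607 kg
Cost = 2.44607 * 468.8 = 1146.7176 $


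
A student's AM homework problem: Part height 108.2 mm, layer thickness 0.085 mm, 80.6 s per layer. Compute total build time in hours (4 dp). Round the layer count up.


Layers = ceil(108.2/0.085) = 1273
t = 1273 * 80.6 / 3600 = 28.5011 hrs


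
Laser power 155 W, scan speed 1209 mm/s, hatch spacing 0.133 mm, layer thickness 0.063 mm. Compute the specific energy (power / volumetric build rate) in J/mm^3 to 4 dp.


Build rate = 1209 * 0.133 * 0.063 = 10.130211 mm^3/s
SE = 155 / 10.130211 = 15.3008 J/mm^3


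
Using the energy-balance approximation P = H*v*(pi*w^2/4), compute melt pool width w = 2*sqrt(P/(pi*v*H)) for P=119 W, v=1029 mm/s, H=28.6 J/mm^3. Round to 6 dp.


w = 2*sqrt(119/(pi*1029*28.6)) = 0.071753 mm


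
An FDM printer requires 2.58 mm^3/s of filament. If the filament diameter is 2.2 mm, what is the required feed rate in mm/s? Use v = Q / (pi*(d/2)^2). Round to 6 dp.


A = pi*(2.2/2)^2 = 3.801327
v = 2.58 / 3.801327 = 0.67871 mm/s


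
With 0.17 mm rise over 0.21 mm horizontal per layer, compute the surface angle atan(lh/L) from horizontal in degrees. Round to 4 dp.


angle = atan(0.17/0.21) = 38.991 degrees


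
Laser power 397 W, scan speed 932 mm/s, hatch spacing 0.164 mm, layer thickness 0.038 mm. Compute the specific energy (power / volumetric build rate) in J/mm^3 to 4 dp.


Build rate = 932 * 0.164 * 0.038 = 5.808224 mm^3/s
SE = 397 / 5.808224 = 68.3514 J/mm^3


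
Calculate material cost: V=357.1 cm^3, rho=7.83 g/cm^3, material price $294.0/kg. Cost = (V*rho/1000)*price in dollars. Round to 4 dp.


Mass = 357.1*7.83/1000 = 2.796093 kg
Cost = 2.796093 * 294.0 = 822.0513 $


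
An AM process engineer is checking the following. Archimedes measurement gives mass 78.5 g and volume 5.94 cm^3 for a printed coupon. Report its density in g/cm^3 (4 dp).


rho = 78.5 / 5.94 = 13.2155 g/cm^3


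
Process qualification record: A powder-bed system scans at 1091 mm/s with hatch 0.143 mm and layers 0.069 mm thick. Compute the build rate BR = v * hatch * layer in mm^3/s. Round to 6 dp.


Rate = 1091 * 0.143 * 0.069 = 10.764897 mm^3/s


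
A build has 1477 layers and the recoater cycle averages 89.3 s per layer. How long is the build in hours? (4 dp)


t = 1477 * 89.3 / 3600 = 36.6378 hrs


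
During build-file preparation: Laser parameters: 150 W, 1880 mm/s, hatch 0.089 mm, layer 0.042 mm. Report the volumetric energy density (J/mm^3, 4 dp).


E = 150 / (1880*0.089*0.042) = 21.3449 J/mm^3


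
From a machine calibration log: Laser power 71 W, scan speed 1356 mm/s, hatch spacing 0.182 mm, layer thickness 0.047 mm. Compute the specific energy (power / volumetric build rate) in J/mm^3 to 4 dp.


Build rate = 1356 * 0.182 * 0.047 = 11.599224 mm^3/s
SE = 71 / 11.599224 = 6.1211 J/mm^3


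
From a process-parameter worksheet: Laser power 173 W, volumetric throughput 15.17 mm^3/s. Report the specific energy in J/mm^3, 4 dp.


SE = 173 / 15.17 = 11.4041 J/mm^3


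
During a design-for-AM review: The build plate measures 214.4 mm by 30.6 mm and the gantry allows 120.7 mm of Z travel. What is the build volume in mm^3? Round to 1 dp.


V = 214.4 * 30.6 * 120.7 = 791869.2 mm^3


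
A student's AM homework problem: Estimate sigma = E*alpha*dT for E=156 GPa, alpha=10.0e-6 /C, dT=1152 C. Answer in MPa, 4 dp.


sigma = 156*1000 * 10.0e-6 * 1152 = 1797.12 MPa


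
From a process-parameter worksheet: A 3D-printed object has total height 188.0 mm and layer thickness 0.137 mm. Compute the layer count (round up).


Layers = ceil(188.0/0.137) = 1373


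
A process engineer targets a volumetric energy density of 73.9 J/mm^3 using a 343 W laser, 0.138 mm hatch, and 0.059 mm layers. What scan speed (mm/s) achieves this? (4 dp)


v = 343 / (73.9*0.138*0.059) = 570.0574 mm/s


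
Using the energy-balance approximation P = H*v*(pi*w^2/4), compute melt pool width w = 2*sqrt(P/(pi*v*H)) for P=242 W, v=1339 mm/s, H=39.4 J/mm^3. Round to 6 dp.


w = 2*sqrt(242/(pi*1339*39.4)) = 0.076423 mm


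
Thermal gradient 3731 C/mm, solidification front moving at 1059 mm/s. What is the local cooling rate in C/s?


CR = 3731 * 1059 = 3951129 C/s


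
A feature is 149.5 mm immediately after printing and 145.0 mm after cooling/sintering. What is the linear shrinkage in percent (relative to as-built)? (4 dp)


Shrinkage = ((149.5-145.0)/149.5)*100 = 3.01 %


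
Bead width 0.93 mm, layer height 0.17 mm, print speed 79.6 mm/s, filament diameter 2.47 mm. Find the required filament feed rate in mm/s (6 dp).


Q = 0.93 * 0.17 * 79.6 = 12.58476 mm^3/s
A_fil = pi*(2.47/2)^2 = 4.79163566 mm^2
v_feed = 12.58476 / 4.79163566 = 2.626402 mm/s


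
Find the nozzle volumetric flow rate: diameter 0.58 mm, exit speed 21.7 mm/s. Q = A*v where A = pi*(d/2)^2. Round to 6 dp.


A = pi*(0.58/2)^2 = 0.26420794 mm^2
Q = 0.26420794 * 21.7 = 5.733312 mm^3/s


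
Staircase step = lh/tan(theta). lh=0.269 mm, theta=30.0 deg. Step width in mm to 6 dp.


step = 0.269 / tan(30.0) = 0.465922 mm


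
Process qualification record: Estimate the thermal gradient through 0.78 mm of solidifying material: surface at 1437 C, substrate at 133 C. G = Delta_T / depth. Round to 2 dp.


G = (1437-133)/0.78 = 1671.79 C/mm


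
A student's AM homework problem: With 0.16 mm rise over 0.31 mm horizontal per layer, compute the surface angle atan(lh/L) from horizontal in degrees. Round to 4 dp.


angle = atan(0.16/0.31) = 27.2996 degrees


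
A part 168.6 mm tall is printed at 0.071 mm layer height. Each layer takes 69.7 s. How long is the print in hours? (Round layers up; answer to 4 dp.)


Layers = ceil(168.6/0.071) = 2375
t = 2375 * 69.7 / 3600 = 45.9826 hrs


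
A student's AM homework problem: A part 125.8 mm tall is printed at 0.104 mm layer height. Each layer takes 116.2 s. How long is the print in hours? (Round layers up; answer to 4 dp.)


Layers = ceil(125.8/0.104) = 1210
t = 1210 * 116.2 / 3600 = 39.0561 hrs


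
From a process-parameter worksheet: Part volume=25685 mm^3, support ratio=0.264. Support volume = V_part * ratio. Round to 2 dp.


V_support = 25685 * 0.264 = 6780.84 mm^3


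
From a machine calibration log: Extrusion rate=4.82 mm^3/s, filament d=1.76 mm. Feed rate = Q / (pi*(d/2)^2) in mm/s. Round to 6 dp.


A = pi*(1.76/2)^2 = 2.432849
v = 4.82 / 2.432849 = 1.981216 mm/s


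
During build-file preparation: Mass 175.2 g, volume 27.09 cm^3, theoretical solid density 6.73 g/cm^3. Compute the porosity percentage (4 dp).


rho_part = 175.2 / 27.09 = 6.46733112 g/cm^3
Porosity = (1 - 6.46733112/6.73)*100 = 3.903 %


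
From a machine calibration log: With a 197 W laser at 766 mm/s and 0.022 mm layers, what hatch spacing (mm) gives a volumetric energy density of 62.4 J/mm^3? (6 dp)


h = 197 / (62.4*766*0.022) = 0.18734 mm


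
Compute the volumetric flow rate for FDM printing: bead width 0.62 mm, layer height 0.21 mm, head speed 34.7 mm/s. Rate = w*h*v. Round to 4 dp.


Rate = 0.62 * 0.21 * 34.7 = 4.5179 mm^3/s


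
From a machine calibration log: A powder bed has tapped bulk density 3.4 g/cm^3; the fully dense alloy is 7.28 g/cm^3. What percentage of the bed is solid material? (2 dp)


Packing = (3.4/7.28)*100 = 46.7 %


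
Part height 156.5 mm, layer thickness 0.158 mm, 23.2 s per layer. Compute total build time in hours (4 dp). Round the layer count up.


Layers = ceil(156.5/0.158) = 991
t = 991 * 23.2 / 3600 = 6.3864 hrs


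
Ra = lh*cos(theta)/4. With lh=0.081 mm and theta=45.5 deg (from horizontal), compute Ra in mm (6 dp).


Ra = 0.081 * cos(45.5) / 4 = 0.014193 mm


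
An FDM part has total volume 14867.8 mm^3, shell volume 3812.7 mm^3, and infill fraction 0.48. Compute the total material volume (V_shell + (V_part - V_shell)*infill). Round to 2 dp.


V_infill = (14867.8 - 3812.7) * 0.48 = 5306.45
V_total = 3812.7 + 5306.45 = 9119.15 mm^3


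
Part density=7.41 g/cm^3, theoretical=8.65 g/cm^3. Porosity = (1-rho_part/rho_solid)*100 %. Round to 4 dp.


Porosity = (1-7.41/8.65)*100 = 14.3353 %


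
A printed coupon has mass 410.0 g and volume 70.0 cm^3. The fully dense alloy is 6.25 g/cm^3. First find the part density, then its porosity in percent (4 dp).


rho_part = 410.0 / 70.0 = 5.85714286 g/cm^3
Porosity = (1 - 5.85714286/6.25)*100 = 6.2857 %


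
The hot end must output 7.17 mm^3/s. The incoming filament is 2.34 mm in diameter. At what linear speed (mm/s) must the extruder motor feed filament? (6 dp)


A = pi*(2.34/2)^2 = 4.300526
v = 7.17 / 4.300526 = 1.667238 mm/s


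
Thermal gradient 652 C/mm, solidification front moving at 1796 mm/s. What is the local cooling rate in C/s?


CR = 652 * 1796 = 1170992 C/s


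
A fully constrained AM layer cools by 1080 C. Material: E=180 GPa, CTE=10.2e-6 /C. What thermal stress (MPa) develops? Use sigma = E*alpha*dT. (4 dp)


sigma = 180*1000 * 10.2e-6 * 1080 = 1982.88 MPa


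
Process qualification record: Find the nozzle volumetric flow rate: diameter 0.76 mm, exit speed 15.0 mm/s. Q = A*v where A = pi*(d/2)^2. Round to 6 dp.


A = pi*(0.76/2)^2 = 0.45364598 mm^2
Q = 0.45364598 * 15.0 = 6.80469 mm^3/s


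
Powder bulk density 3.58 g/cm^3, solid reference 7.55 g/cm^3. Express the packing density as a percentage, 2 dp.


Packing = (3.58/7.55)*100 = 47.42 %


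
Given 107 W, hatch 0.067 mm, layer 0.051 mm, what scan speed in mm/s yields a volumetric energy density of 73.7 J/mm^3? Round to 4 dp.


v = 107 / (73.7*0.067*0.051) = 424.8849 mm/s


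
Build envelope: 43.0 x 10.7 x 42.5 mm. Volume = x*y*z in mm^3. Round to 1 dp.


V = 43.0 * 10.7 * 42.5 = 19554.3 mm^3


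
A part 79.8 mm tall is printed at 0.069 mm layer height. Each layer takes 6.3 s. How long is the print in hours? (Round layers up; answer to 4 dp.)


Layers = ceil(79.8/0.069) = 1157
t = 1157 * 6.3 / 3600 = 2.0248 hrs


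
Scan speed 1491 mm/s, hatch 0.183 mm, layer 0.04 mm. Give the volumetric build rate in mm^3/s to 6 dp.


Rate = 1491 * 0.183 * 0.04 = 10.91412 mm^3/s


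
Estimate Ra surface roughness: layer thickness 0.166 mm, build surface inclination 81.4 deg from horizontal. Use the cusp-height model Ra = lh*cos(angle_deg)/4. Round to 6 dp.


Ra = 0.166 * cos(81.4) / 4 = 0.006206 mm


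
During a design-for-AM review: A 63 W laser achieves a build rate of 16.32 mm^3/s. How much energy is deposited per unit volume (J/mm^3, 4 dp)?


SE = 63 / 16.32 = 3.8603 J/mm^3


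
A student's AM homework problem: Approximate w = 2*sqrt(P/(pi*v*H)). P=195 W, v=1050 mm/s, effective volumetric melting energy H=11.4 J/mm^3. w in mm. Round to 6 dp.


w = 2*sqrt(195/(pi*1050*11.4)) = 0.144021 mm


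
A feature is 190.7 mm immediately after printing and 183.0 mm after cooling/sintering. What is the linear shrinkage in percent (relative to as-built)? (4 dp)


Shrinkage = ((190.7-183.0)/190.7)*100 = 4.0378 %


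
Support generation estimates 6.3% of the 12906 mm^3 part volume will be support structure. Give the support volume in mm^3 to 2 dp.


V_support = 12906 * 0.063 = 813.08 mm^3


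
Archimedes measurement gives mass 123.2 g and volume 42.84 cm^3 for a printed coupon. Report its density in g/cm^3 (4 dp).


rho = 123.2 / 42.84 = 2.8758 g/cm^3


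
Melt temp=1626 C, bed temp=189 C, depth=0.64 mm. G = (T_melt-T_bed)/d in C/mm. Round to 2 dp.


G = (1626-189)/0.64 = 2245.31 C/mm


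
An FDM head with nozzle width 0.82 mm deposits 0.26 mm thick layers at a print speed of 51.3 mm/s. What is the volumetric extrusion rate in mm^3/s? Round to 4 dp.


Rate = 0.82 * 0.26 * 51.3 = 10.9372 mm^3/s


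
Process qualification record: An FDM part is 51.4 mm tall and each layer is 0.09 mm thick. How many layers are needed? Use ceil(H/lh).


Layers = ceil(51.4/0.09) = 572


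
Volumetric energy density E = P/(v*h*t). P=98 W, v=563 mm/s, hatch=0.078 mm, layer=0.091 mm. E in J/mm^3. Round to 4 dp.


E = 98 / (563*0.078*0.091) = 24.5235 J/mm^3


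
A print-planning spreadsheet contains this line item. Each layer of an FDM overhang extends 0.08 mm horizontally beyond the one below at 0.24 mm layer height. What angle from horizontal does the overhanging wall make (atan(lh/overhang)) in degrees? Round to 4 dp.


angle = atan(0.24/0.08) = 71.5651 degrees


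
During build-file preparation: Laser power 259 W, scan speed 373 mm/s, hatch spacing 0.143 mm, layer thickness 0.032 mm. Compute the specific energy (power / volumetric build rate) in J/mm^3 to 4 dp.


Build rate = 373 * 0.143 * 0.032 = 1.706848 mm^3/s
SE = 259 / 1.706848 = 151.7417 J/mm^3


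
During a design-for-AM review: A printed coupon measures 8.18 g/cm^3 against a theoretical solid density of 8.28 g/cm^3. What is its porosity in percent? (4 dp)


Porosity = (1-8.18/8.28)*100 = 1.2077 %


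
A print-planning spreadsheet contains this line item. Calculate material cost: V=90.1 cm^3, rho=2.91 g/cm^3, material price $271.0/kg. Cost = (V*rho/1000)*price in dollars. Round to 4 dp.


Mass = 90.1*2.91/1000 = 0.262191 kg
Cost = 0.262191 * 271.0 = 71.0538 $


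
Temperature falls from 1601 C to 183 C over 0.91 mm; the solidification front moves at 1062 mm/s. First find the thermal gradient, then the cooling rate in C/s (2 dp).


G = (1601-183)/0.91 = 1558.24175824 C/mm
CR = 1558.24175824 * 1062 = 1654852.75 C/s


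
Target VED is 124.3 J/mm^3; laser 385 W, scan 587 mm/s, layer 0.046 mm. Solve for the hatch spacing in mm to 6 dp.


h = 385 / (124.3*587*0.046) = 0.114708 mm


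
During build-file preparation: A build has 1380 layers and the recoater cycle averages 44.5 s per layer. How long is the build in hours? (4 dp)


t = 1380 * 44.5 / 3600 = 17.0583 hrs


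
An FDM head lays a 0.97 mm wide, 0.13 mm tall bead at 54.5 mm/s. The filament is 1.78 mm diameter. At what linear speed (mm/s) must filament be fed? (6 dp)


Q = 0.97 * 0.13 * 54.5 = 6.87245 mm^3/s
A_fil = pi*(1.78/2)^2 = 2.48845554 mm^2
v_feed = 6.87245 / 2.48845554 = 2.761733 mm/s


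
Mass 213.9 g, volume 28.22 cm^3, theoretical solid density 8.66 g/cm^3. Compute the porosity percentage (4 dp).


rho_part = 213.9 / 28.22 = 7.57973069 g/cm^3
Porosity = (1 - 7.57973069/8.66)*100 = 12.4742 %


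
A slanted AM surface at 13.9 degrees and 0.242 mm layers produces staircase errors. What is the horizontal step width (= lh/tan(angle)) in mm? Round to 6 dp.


step = 0.242 / tan(13.9) = 0.977877 mm


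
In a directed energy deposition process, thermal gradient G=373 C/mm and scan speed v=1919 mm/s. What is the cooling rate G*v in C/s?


CR = 373 * 1919 = 715787 C/s


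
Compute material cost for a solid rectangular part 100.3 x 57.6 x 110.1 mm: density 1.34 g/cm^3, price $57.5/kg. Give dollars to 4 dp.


V = 100.3 * 57.6 * 110.1 = 636078.528 mm^3 = 636.078528 cm^3
Mass = 636.078528 * 1.34 / 1000 = 0.85234523 kg
Cost = 0.85234523 * 57.5 = 49.0099 $


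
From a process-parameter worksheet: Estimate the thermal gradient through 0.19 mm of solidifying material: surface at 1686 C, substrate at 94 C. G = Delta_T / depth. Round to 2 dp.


G = (1686-94)/0.19 = 8378.95 C/mm


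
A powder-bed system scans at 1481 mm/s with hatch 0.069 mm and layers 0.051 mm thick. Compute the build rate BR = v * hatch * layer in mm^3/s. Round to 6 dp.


Rate = 1481 * 0.069 * 0.051 = 5.211639 mm^3/s


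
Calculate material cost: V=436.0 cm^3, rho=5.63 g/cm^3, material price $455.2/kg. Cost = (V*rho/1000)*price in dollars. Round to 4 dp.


Mass = 436.0*5.63/1000 = 2.45468 kg
Cost = 2.45468 * 455.2 = 1117.3703 $


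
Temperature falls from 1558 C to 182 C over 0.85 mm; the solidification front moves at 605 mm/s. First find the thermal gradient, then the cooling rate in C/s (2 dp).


G = (1558-182)/0.85 = 1618.82352941 C/mm
CR = 1618.82352941 * 605 = 979388.24 C/s


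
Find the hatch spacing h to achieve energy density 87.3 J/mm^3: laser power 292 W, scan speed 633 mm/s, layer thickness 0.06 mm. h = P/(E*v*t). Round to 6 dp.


h = 292 / (87.3*633*0.06) = 0.088067 mm


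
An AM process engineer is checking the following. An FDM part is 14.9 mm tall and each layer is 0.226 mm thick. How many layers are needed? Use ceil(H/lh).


Layers = ceil(14.9/0.226) = 66


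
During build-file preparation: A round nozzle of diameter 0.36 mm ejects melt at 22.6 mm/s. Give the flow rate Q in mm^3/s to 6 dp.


A = pi*(0.36/2)^2 = 0.1017876 mm^2
Q = 0.1017876 * 22.6 = 2.3004 mm^3/s


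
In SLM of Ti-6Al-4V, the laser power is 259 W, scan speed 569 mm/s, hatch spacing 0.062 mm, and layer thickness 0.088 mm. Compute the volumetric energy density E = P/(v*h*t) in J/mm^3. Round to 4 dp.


E = 259 / (569*0.062*0.088) = 83.4283 J/mm^3


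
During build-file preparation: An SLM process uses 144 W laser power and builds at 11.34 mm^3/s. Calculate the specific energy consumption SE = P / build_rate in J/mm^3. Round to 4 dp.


SE = 144 / 11.34 = 12.6984 J/mm^3


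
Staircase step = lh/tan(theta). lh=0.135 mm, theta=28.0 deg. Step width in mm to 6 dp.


step = 0.135 / tan(28.0) = 0.253898 mm


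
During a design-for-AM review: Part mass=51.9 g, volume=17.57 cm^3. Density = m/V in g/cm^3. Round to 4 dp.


rho = 51.9 / 17.57 = 2.9539 g/cm^3


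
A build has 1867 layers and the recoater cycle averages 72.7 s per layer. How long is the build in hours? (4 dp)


t = 1867 * 72.7 / 3600 = 37.703 hrs


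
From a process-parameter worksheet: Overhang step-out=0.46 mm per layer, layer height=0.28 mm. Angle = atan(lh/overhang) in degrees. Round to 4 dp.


angle = atan(0.28/0.46) = 31.3287 degrees


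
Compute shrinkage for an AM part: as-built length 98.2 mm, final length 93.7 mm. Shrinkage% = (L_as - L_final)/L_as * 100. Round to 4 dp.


Shrinkage = ((98.2-93.7)/98.2)*100 = 4.5825 %


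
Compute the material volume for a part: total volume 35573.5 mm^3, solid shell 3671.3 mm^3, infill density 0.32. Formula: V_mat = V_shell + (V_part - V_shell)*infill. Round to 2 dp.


V_infill = (35573.5 - 3671.3) * 0.32 = 10208.7
V_total = 3671.3 + 10208.7 = 13880.0 mm^3


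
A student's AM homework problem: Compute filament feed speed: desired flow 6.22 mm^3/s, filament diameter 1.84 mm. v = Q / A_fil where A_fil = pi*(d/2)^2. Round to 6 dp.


A = pi*(1.84/2)^2 = 2.659044
v = 6.22 / 2.659044 = 2.339187 mm/s


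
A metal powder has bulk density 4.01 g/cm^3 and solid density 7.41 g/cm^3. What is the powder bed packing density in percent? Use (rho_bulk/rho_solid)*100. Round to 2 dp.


Packing = (4.01/7.41)*100 = 54.12 %


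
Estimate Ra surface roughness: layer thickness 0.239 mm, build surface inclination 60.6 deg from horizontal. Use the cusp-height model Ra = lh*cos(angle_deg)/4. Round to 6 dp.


Ra = 0.239 * cos(60.6) / 4 = 0.029331 mm


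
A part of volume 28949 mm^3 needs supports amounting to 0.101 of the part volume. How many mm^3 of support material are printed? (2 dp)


V_support = 28949 * 0.101 = 2923.85 mm^3


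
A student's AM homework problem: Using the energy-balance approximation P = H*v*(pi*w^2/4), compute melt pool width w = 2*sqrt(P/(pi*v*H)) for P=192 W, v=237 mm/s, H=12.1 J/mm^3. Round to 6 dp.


w = 2*sqrt(192/(pi*237*12.1)) = 0.29197 mm


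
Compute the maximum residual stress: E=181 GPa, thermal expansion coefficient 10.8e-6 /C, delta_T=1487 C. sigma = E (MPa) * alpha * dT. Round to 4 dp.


sigma = 181*1000 * 10.8e-6 * 1487 = 2906.7876 MPa


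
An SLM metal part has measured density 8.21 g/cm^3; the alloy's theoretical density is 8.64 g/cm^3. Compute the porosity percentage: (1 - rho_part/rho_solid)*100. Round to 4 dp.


Porosity = (1-8.21/8.64)*100 = 4.9769 %


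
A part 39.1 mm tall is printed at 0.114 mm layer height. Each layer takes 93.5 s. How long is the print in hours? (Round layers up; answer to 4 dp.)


Layers = ceil(39.1/0.114) = 343
t = 343 * 93.5 / 3600 = 8.9085 hrs


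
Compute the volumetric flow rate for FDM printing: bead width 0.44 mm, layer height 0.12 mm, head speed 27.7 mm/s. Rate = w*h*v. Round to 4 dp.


Rate = 0.44 * 0.12 * 27.7 = 1.4626 mm^3/s


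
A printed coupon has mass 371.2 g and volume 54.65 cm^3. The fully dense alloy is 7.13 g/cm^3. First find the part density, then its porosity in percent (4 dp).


rho_part = 371.2 / 54.65 = 6.79231473 g/cm^3
Porosity = (1 - 6.79231473/7.13)*100 = 4.7361 %


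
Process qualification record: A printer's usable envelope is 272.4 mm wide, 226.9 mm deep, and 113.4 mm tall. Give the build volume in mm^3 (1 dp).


V = 272.4 * 226.9 * 113.4 = 7008977.3 mm^3


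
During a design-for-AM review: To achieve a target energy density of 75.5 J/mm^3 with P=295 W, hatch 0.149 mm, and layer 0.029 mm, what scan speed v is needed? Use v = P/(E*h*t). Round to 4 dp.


v = 295 / (75.5*0.149*0.029) = 904.2547 mm/s


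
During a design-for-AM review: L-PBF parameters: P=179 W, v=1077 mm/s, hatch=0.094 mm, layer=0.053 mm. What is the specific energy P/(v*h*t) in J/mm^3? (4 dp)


Build rate = 1077 * 0.094 * 0.053 = 5.365614 mm^3/s
SE = 179 / 5.365614 = 33.3606 J/mm^3


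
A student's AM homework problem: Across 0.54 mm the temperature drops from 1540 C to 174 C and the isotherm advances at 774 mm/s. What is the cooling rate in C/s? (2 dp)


G = (1540-174)/0.54 = 2529.62962963 C/mm
CR = 2529.62962963 * 774 = 1957933.33 C/s


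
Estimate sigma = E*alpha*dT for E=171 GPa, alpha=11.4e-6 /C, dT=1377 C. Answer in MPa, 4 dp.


sigma = 171*1000 * 11.4e-6 * 1377 = 2684.3238 MPa


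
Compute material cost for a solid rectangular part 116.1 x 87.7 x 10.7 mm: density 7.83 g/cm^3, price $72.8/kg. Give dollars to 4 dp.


V = 116.1 * 87.7 * 10.7 = 108947.079 mm^3 = 108.947079 cm^3
Mass = 108.947079 * 7.83 / 1000 = 0.85305563 kg
Cost = 0.85305563 * 72.8 = 62.1024 $


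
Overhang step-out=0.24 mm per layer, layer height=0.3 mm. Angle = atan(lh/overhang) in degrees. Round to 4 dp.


angle = atan(0.3/0.24) = 51.3402 degrees


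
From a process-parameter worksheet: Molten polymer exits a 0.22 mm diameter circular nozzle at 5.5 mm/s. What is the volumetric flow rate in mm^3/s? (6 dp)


A = pi*(0.22/2)^2 = 0.03801327 mm^2
Q = 0.03801327 * 5.5 = 0.209073 mm^3/s


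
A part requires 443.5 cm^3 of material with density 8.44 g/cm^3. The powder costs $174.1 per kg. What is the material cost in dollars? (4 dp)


Mass = 443.5*8.44/1000 = 3.74314 kg
Cost = 3.74314 * 174.1 = 651.6807 $


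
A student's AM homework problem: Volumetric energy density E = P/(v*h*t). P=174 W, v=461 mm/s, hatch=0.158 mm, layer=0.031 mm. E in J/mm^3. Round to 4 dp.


E = 174 / (461*0.158*0.031) = 77.0601 J/mm^3


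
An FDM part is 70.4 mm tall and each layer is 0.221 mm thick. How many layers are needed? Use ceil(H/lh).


Layers = ceil(70.4/0.221) = 319


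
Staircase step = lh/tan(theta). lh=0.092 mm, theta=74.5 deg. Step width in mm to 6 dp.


step = 0.092 / tan(74.5) = 0.025514 mm


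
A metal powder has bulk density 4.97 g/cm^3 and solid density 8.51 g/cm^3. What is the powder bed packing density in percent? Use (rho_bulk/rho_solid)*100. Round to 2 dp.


Packing = (4.97/8.51)*100 = 58.4 %


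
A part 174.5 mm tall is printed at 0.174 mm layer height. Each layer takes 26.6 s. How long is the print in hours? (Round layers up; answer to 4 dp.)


Layers = ceil(174.5/0.174) = 1003
t = 1003 * 26.6 / 3600 = 7.4111 hrs


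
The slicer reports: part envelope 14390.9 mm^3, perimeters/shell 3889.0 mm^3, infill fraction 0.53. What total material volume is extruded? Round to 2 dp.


V_infill = (14390.9 - 3889.0) * 0.53 = 5566.01
V_total = 3889.0 + 5566.01 = 9455.01 mm^3


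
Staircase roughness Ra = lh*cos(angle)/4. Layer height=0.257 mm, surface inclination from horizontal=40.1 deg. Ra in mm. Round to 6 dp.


Ra = 0.257 * cos(40.1) / 4 = 0.049146 mm


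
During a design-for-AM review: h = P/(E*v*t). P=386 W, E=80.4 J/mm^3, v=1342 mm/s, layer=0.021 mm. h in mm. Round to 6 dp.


h = 386 / (80.4*1342*0.021) = 0.170357 mm


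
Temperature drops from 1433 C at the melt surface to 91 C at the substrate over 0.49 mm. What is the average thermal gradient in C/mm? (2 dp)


G = (1433-91)/0.49 = 2738.78 C/mm


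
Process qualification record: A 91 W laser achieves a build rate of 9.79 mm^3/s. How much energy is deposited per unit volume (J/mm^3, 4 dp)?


SE = 91 / 9.79 = 9.2952 J/mm^3


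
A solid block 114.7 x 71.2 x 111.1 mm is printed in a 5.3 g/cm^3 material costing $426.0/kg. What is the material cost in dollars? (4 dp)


V = 114.7 * 71.2 * 111.1 = 907313.704 mm^3 = 907.313704 cm^3
Mass = 907.313704 * 5.3 / 1000 = 4.80876263 kg
Cost = 4.80876263 * 426.0 = 2048.5329 $


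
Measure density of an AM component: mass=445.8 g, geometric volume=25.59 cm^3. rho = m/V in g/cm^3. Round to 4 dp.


rho = 445.8 / 25.59 = 17.4209 g/cm^3


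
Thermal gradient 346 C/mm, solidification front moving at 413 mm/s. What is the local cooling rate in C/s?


CR = 346 * 413 = 142898 C/s


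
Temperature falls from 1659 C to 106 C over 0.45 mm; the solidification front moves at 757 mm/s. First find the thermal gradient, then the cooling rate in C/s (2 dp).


G = (1659-106)/0.45 = 3451.11111111 C/mm
CR = 3451.11111111 * 757 = 2612491.11 C/s


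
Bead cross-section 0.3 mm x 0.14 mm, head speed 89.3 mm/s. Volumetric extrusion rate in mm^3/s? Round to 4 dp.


Rate = 0.3 * 0.14 * 89.3 = 3.7506 mm^3/s


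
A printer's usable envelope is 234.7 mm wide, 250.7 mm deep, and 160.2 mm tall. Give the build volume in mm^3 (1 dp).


V = 234.7 * 250.7 * 160.2 = 9426054.3 mm^3


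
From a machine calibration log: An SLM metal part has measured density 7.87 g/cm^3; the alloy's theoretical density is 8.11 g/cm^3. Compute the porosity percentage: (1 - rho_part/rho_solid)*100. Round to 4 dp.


Porosity = (1-7.87/8.11)*100 = 2.9593 %


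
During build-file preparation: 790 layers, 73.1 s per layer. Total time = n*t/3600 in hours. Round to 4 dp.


t = 790 * 73.1 / 3600 = 16.0414 hrs


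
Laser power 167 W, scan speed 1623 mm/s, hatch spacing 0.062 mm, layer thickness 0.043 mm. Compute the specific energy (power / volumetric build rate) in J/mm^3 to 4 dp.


Build rate = 1623 * 0.062 * 0.043 = 4.326918 mm^3/s
SE = 167 / 4.326918 = 38.5956 J/mm^3


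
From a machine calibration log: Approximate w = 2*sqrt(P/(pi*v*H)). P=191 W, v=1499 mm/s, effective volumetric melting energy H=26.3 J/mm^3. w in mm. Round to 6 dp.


w = 2*sqrt(191/(pi*1499*26.3)) = 0.07854 mm


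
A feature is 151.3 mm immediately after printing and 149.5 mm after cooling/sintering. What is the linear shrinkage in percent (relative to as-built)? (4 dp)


Shrinkage = ((151.3-149.5)/151.3)*100 = 1.1897 %


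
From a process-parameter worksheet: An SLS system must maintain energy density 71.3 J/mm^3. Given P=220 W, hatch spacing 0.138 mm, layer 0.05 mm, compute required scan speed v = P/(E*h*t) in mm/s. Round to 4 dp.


v = 220 / (71.3*0.138*0.05) = 447.1817 mm/s


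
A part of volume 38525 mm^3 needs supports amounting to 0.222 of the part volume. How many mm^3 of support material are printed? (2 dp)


V_support = 38525 * 0.222 = 8552.55 mm^3


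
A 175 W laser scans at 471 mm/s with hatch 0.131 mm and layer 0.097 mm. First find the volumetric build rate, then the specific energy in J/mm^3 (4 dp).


Build rate = 471 * 0.131 * 0.097 = 5.984997 mm^3/s
SE = 175 / 5.984997 = 29.2398 J/mm^3


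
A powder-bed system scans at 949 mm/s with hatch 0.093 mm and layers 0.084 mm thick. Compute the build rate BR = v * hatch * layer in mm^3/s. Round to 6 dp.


Rate = 949 * 0.093 * 0.084 = 7.413588 mm^3/s


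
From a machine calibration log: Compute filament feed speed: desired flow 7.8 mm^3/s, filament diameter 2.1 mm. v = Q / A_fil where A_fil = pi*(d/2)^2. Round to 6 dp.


A = pi*(2.1/2)^2 = 3.463606
v = 7.8 / 3.463606 = 2.251988 mm/s


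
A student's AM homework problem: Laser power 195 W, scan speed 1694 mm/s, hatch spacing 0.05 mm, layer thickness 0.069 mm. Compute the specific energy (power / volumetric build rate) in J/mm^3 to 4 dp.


Build rate = 1694 * 0.05 * 0.069 = 5.8443 mm^3/s
SE = 195 / 5.8443 = 33.3658 J/mm^3


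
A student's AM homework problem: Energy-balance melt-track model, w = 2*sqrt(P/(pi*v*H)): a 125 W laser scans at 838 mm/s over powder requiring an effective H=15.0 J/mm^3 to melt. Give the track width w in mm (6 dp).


w = 2*sqrt(125/(pi*838*15.0)) = 0.112523 mm


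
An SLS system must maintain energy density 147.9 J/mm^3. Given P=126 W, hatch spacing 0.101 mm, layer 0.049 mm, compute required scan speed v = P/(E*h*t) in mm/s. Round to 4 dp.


v = 126 / (147.9*0.101*0.049) = 172.1412 mm/s


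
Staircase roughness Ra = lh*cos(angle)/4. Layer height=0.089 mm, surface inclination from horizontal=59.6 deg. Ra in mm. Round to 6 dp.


Ra = 0.089 * cos(59.6) / 4 = 0.011259 mm


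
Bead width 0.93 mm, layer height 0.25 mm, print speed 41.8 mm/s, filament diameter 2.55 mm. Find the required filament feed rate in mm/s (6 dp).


Q = 0.93 * 0.25 * 41.8 = 9.7185 mm^3/s
A_fil = pi*(2.55/2)^2 = 5.10705156 mm^2
v_feed = 9.7185 / 5.10705156 = 1.902957 mm/s


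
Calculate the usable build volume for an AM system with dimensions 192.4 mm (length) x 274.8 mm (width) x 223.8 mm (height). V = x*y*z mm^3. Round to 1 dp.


V = 192.4 * 274.8 * 223.8 = 11832646.2 mm^3


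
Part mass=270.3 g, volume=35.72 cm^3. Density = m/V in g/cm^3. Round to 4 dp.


rho = 270.3 / 35.72 = 7.5672 g/cm^3


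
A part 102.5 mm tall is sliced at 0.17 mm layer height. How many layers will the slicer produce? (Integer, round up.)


Layers = ceil(102.5/0.17) = 603


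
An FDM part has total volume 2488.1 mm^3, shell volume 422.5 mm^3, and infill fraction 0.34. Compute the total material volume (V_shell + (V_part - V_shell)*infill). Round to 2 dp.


V_infill = (2488.1 - 422.5) * 0.34 = 702.3
V_total = 422.5 + 702.3 = 1124.8 mm^3


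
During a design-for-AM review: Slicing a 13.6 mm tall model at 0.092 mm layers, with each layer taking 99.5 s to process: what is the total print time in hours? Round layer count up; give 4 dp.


Layers = ceil(13.6/0.092) = 148
t = 148 * 99.5 / 3600 = 4.0906 hrs


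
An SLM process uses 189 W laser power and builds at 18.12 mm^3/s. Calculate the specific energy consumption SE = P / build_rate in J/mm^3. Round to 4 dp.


SE = 189 / 18.12 = 10.4305 J/mm^3


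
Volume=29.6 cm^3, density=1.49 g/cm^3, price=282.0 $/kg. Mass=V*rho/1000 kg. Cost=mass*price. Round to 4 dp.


Mass = 29.6*1.49/1000 = 0.044104 kg
Cost = 0.044104 * 282.0 = 12.4373 $


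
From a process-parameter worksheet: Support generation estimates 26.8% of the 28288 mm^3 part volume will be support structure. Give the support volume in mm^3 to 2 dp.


V_support = 28288 * 0.268 = 7581.18 mm^3


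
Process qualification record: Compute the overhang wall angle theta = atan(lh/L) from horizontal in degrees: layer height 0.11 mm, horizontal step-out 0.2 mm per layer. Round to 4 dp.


angle = atan(0.11/0.2) = 28.8108 degrees


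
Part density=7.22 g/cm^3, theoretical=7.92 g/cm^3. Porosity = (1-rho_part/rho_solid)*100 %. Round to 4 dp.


Porosity = (1-7.22/7.92)*100 = 8.8384 %


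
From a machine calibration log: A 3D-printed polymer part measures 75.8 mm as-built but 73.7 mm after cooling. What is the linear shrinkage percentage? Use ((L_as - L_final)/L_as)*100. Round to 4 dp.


Shrinkage = ((75.8-73.7)/75.8)*100 = 2.7704 %


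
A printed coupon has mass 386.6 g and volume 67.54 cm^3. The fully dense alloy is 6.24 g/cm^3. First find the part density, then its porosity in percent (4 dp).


rho_part = 386.6 / 67.54 = 5.7240154 g/cm^3
Porosity = (1 - 5.7240154/6.24)*100 = 8.269 %


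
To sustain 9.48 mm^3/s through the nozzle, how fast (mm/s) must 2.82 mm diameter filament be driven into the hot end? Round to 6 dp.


A = pi*(2.82/2)^2 = 6.2458
v = 9.48 / 6.2458 = 1.51782 mm/s


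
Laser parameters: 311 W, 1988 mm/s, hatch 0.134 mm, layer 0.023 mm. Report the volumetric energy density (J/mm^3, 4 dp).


E = 311 / (1988*0.134*0.023) = 50.7588 J/mm^3


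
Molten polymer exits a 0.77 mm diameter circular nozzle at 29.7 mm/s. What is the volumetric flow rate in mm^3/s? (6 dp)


A = pi*(0.77/2)^2 = 0.46566257 mm^2
Q = 0.46566257 * 29.7 = 13.830178 mm^3/s


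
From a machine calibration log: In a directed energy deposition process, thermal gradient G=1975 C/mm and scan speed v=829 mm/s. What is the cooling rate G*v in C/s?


CR = 1975 * 829 = 1637275 C/s


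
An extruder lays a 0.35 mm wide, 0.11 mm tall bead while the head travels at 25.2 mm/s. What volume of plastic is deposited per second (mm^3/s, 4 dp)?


Rate = 0.35 * 0.11 * 25.2 = 0.9702 mm^3/s


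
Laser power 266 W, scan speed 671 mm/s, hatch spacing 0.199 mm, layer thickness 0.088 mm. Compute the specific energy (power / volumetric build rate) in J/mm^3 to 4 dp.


Build rate = 671 * 0.199 * 0.088 = 11.750552 mm^3/s
SE = 266 / 11.750552 = 22.6372 J/mm^3


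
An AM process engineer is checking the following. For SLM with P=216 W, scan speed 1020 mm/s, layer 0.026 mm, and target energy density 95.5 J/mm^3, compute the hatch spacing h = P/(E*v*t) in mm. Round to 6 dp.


h = 216 / (95.5*1020*0.026) = 0.085286 mm


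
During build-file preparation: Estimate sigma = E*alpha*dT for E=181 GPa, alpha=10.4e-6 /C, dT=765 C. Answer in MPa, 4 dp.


sigma = 181*1000 * 10.4e-6 * 765 = 1440.036 MPa


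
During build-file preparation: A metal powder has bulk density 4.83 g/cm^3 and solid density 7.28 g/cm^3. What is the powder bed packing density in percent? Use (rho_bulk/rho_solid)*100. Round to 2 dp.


Packing = (4.83/7.28)*100 = 66.35 %


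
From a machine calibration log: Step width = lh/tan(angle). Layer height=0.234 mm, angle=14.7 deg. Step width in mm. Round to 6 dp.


step = 0.234 / tan(14.7) = 0.891955 mm


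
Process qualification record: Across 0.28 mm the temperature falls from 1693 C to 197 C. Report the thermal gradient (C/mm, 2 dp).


G = (1693-197)/0.28 = 5342.86 C/mm


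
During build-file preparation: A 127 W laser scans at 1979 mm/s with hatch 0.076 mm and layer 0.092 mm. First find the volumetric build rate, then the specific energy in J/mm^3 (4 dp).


Build rate = 1979 * 0.076 * 0.092 = 13.837168 mm^3/s
SE = 127 / 13.837168 = 9.1782 J/mm^3


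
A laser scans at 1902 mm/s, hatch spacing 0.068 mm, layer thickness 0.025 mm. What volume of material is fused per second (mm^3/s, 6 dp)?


Rate = 1902 * 0.068 * 0.025 = 3.2334 mm^3/s


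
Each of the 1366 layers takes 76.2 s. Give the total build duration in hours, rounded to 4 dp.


t = 1366 * 76.2 / 3600 = 28.9137 hrs


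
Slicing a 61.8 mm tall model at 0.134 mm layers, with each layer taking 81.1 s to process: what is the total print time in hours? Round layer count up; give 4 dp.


Layers = ceil(61.8/0.134) = 462
t = 462 * 81.1 / 3600 = 10.4078 hrs


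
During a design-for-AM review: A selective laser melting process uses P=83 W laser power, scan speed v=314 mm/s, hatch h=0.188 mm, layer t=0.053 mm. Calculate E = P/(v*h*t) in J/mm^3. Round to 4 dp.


E = 83 / (314*0.188*0.053) = 26.5286 J/mm^3


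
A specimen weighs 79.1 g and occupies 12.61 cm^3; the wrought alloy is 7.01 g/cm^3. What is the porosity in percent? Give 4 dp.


rho_part = 79.1 / 12.61 = 6.27279937 g/cm^3
Porosity = (1 - 6.27279937/7.01)*100 = 10.5164 %


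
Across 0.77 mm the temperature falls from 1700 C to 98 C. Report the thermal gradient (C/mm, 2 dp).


G = (1700-98)/0.77 = 2080.52 C/mm


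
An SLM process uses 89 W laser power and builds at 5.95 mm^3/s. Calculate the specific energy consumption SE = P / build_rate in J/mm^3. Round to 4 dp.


SE = 89 / 5.95 = 14.958 J/mm^3


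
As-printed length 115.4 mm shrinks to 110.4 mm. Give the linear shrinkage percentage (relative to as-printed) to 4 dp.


Shrinkage = ((115.4-110.4)/115.4)*100 = 4.3328 %


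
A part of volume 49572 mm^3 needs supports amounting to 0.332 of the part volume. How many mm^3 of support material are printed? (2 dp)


V_support = 49572 * 0.332 = 16457.9 mm^3


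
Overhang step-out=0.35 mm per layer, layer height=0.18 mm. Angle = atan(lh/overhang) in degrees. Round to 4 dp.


angle = atan(0.18/0.35) = 27.2161 degrees


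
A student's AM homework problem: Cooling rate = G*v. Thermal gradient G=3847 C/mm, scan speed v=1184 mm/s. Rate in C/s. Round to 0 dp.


CR = 3847 * 1184 = 4554848 C/s


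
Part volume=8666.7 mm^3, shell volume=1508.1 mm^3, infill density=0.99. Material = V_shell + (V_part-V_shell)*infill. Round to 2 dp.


V_infill = (8666.7 - 1508.1) * 0.99 = 7087.01
V_total = 1508.1 + 7087.01 = 8595.11 mm^3


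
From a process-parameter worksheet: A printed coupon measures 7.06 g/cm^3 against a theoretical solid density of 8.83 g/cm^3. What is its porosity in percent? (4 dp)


Porosity = (1-7.06/8.83)*100 = 20.0453 %


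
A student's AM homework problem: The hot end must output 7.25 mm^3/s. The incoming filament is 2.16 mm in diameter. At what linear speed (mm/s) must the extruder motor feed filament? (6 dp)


A = pi*(2.16/2)^2 = 3.664354
v = 7.25 / 3.664354 = 1.978521 mm/s


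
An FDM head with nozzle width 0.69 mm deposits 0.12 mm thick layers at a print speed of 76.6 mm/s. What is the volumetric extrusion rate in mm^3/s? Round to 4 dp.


Rate = 0.69 * 0.12 * 76.6 = 6.3425 mm^3/s
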